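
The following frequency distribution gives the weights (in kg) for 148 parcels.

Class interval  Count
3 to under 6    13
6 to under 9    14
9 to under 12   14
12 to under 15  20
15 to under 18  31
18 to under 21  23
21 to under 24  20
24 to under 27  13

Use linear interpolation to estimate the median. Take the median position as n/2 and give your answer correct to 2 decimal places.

Cumulative frequencies: 13, 27, 41, 61, 92, 115, 135, 148
n = 148; position = n/2 = 74.
This falls in the class 15 to under 18: L = 15, F = 61, f = 31, h = 3.
Median ≈ 15 + ((74 − 61) / 31) × 3 = 16.2581

16.26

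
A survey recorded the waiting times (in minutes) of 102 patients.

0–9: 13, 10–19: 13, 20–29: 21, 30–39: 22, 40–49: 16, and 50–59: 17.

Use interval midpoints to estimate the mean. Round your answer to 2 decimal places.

30.97

Midpoints: 4.5, 14.5, 24.5, 34.5, 44.5, 54.5
Σfm = 13×4.5 + 13×14.5 + 21×24.5 + 22×34.5 + 16×44.5 + 17×54.5 = 3159
n = Σf = 102
Mean = 3159 / 102 = 30.9706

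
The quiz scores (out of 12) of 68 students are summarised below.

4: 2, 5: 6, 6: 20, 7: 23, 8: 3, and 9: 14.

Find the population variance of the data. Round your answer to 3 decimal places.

Values: 4, 5, 6, 7, 8, 9
n = 68, Σfx = 469, mean = 6.8971
Σfx² = 3355
Σf(x − x̄)² = Σfx² − (Σfx)²/n = 3355 − 469²/68 = 120.2794
Population variance = 120.2794 / 68 = 1.7688

1.769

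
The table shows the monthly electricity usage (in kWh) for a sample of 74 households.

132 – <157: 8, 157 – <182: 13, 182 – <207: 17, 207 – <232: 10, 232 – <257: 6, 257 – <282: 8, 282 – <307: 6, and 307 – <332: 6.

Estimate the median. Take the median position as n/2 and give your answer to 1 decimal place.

Cumulative frequencies: 8, 21, 38, 48, 54, 62, 68, 74
n = 74; position = n/2 = 37.
This falls in the class 182 – <207: L = 182, F = 21, f = 17, h = 25.
Median ≈ 182 + ((37 − 21) / 17) × 25 = 205.5294

205.5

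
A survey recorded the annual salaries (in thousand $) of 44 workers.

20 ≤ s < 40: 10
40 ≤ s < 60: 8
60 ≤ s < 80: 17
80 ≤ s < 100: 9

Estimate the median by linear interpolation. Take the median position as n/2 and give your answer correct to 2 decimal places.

64.71

Cumulative frequencies: 10, 18, 35, 44
n = 44; position = n/2 = 22.
This falls in the class 60 ≤ s < 80: L = 60, F = 18, f = 17, h = 20.
Median ≈ 60 + ((22 − 18) / 17) × 20 = 64.7059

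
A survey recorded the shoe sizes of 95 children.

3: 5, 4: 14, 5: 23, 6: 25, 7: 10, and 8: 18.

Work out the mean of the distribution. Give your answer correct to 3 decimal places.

Values: 3, 4, 5, 6, 7, 8
Σfx = 5×3 + 14×4 + 23×5 + 25×6 + 10×7 + 18×8 = 550
n = Σf = 95
Mean = 550 / 95 = 5.7895

5.789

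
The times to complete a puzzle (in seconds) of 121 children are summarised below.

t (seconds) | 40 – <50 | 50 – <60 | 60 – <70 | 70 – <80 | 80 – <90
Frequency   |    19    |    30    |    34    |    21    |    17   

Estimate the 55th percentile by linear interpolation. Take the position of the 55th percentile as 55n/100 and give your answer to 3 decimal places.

Cumulative frequencies: 19, 49, 83, 104, 121
n = 121; position = 55n/100 = 66.55.
This falls in the class 60 – <70: L = 60, F = 49, f = 34, h = 10.
55th percentile ≈ 60 + ((66.55 − 49) / 34) × 10 = 65.1618

65.162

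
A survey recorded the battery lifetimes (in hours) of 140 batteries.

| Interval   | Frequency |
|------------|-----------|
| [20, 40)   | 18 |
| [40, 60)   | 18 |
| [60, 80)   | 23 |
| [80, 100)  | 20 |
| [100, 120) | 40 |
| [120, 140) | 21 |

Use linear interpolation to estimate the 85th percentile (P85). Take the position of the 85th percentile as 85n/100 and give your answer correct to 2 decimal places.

Cumulative frequencies: 18, 36, 59, 79, 119, 140
n = 140; position = 85n/100 = 119.
This falls in the class [100, 120): L = 100, F = 79, f = 40, h = 20.
85th percentile ≈ 100 + ((119 − 79) / 40) × 20 = 120.0000

120.00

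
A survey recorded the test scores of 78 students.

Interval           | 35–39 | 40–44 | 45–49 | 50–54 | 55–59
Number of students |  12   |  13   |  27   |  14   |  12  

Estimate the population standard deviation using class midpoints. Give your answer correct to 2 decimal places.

6.28

Midpoints: 37, 42, 47, 52, 57
n = 78, Σfm = 3671, mean = 47.0641
Σfm² = 175847
Σf(m − x̄)² = Σfm² − (Σfm)²/n = 175847 − 3671²/78 = 3074.6795
Population variance = 3074.6795 / 78 = 39.4190
Standard deviation = √39.4190 = 6.2785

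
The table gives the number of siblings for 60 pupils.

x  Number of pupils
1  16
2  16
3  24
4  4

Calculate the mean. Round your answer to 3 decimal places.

2.267

Values: 1, 2, 3, 4
Σfx = 16×1 + 16×2 + 24×3 + 4×4 = 136
n = Σf = 60
Mean = 136 / 60 = 2.2667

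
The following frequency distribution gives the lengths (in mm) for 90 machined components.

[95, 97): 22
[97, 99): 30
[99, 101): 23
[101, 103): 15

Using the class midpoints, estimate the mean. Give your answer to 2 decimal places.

98.69

Midpoints: 96, 98, 100, 102
Σfm = 22×96 + 30×98 + 23×100 + 15×102 = 8882
n = Σf = 90
Mean = 8882 / 90 = 98.6889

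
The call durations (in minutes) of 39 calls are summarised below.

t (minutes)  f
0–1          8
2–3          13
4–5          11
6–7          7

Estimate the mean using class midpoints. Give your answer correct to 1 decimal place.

Midpoints: 0.5, 2.5, 4.5, 6.5
Σfm = 8×0.5 + 13×2.5 + 11×4.5 + 7×6.5 = 131.5
n = Σf = 39
Mean = 131.5 / 39 = 3.3718

3.4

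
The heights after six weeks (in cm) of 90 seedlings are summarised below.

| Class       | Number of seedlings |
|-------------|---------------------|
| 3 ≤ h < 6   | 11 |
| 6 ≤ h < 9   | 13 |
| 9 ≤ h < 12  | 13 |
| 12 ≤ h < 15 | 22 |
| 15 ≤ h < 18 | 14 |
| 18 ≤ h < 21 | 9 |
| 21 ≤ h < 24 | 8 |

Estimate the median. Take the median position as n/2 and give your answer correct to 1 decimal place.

13.1

Cumulative frequencies: 11, 24, 37, 59, 73, 82, 90
n = 90; position = n/2 = 45.
This falls in the class 12 ≤ h < 15: L = 12, F = 37, f = 22, h = 3.
Median ≈ 12 + ((45 − 37) / 22) × 3 = 13.0909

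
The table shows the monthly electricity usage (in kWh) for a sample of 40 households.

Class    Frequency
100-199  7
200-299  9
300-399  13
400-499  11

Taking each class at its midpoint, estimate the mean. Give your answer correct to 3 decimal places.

Midpoints: 149.5, 249.5, 349.5, 449.5
Σfm = 7×149.5 + 9×249.5 + 13×349.5 + 11×449.5 = 12780
n = Σf = 40
Mean = 12780 / 40 = 319.5000

319.500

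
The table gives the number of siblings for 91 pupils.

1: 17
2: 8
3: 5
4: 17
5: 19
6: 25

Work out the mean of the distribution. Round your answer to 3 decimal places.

3.967

Values: 1, 2, 3, 4, 5, 6
Σfx = 17×1 + 8×2 + 5×3 + 17×4 + 19×5 + 25×6 = 361
n = Σf = 91
Mean = 361 / 91 = 3.9670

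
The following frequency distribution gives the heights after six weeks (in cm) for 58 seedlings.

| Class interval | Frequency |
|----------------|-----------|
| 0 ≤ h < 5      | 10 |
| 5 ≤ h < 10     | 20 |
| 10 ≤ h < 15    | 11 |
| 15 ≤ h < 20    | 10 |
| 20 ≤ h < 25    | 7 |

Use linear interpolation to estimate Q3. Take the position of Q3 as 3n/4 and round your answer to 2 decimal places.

16.25

Cumulative frequencies: 10, 30, 41, 51, 58
n = 58; position = 3n/4 = 43.5.
This falls in the class 15 ≤ h < 20: L = 15, F = 41, f = 10, h = 5.
Upper quartile ≈ 15 + ((43.5 − 41) / 10) × 5 = 16.2500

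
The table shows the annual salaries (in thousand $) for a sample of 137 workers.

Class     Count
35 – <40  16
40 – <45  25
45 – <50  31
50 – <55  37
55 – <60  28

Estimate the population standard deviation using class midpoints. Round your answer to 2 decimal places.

6.46

Midpoints: 37.5, 42.5, 47.5, 52.5, 57.5
n = 137, Σfm = 6687.5, mean = 48.8139
Σfm² = 332156.25
Σf(m − x̄)² = Σfm² − (Σfm)²/n = 332156.25 − 6687.5²/137 = 5713.5036
Population variance = 5713.5036 / 137 = 41.7044
Standard deviation = √41.7044 = 6.4579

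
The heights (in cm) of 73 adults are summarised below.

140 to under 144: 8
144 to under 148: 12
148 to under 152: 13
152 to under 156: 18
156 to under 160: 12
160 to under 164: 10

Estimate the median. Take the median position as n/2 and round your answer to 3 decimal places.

152.778

Cumulative frequencies: 8, 20, 33, 51, 63, 73
n = 73; position = n/2 = 36.5.
This falls in the class 152 to under 156: L = 152, F = 33, f = 18, h = 4.
Median ≈ 152 + ((36.5 − 33) / 18) × 4 = 152.7778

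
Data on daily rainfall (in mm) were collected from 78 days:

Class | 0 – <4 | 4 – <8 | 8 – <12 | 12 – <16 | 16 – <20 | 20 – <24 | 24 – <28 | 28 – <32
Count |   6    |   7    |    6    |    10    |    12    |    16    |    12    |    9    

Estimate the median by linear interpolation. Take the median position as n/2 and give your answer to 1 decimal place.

19.3

Cumulative frequencies: 6, 13, 19, 29, 41, 57, 69, 78
n = 78; position = n/2 = 39.
This falls in the class 16 – <20: L = 16, F = 29, f = 12, h = 4.
Median ≈ 16 + ((39 − 29) / 12) × 4 = 19.3333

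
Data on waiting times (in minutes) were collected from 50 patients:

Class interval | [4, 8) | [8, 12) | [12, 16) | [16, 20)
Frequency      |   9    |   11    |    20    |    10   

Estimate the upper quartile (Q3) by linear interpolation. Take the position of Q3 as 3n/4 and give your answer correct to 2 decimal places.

Cumulative frequencies: 9, 20, 40, 50
n = 50; position = 3n/4 = 37.5.
This falls in the class [12, 16): L = 12, F = 20, f = 20, h = 4.
Upper quartile ≈ 12 + ((37.5 − 20) / 20) × 4 = 15.5000

15.50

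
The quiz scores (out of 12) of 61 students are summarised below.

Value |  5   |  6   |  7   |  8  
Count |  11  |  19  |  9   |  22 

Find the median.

7

Cumulative frequencies: 11, 30, 39, 61
n = 61, so the median is the value in position (n+1)/2 = 31.
Position 31 falls at value 7.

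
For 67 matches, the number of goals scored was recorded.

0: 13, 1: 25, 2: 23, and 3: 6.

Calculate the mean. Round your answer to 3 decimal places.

Values: 0, 1, 2, 3
Σfx = 13×0 + 25×1 + 23×2 + 6×3 = 89
n = Σf = 67
Mean = 89 / 67 = 1.3284

1.328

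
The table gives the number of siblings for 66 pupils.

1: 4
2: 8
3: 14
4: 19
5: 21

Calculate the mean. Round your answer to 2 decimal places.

3.68

Values: 1, 2, 3, 4, 5
Σfx = 4×1 + 8×2 + 14×3 + 19×4 + 21×5 = 243
n = Σf = 66
Mean = 243 / 66 = 3.6818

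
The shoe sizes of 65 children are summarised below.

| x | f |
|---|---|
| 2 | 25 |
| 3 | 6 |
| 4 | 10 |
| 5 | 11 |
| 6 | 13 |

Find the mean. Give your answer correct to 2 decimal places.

3.71

Values: 2, 3, 4, 5, 6
Σfx = 25×2 + 6×3 + 10×4 + 11×5 + 13×6 = 241
n = Σf = 65
Mean = 241 / 65 = 3.7077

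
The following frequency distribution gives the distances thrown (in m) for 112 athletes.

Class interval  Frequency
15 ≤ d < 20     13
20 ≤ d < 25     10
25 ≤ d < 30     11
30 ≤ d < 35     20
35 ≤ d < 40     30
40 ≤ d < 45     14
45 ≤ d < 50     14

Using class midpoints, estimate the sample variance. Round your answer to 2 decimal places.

83.78

Midpoints: 17.5, 22.5, 27.5, 32.5, 37.5, 42.5, 47.5
n = 112, Σfm = 3790, mean = 33.8393
Σfm² = 137550
Σf(m − x̄)² = Σfm² − (Σfm)²/n = 137550 − 3790²/112 = 9299.1071
Sample variance = 9299.1071 / 111 = 83.7757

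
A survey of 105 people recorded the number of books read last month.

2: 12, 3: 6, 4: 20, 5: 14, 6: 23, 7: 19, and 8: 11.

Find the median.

Cumulative frequencies: 12, 18, 38, 52, 75, 94, 105
n = 105, so the median is the value in position (n+1)/2 = 53.
Position 53 falls at value 6.

6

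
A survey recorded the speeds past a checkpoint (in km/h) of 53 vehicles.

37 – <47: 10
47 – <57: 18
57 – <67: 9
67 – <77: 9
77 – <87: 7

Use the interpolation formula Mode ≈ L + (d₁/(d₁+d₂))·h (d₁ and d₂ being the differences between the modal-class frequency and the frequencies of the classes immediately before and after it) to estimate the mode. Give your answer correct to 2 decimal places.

51.71

Modal class: 47 – <57 (highest frequency 18).
d₁ = 18 − 10 = 8, d₂ = 18 − 9 = 9
Mode ≈ 47 + (8/(8+9)) × 10 = 47 + 4.7059 = 51.7059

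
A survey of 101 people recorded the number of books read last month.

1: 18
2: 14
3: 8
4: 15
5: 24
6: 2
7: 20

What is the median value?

4

Cumulative frequencies: 18, 32, 40, 55, 79, 81, 101
n = 101, so the median is the value in position (n+1)/2 = 51.
Position 51 falls at value 4.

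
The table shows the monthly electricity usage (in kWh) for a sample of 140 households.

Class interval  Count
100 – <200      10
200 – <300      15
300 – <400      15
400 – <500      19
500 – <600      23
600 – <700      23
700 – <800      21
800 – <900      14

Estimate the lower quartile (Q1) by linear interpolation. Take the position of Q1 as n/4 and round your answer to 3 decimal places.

Cumulative frequencies: 10, 25, 40, 59, 82, 105, 126, 140
n = 140; position = n/4 = 35.
This falls in the class 300 – <400: L = 300, F = 25, f = 15, h = 100.
Lower quartile ≈ 300 + ((35 − 25) / 15) × 100 = 366.6667

366.667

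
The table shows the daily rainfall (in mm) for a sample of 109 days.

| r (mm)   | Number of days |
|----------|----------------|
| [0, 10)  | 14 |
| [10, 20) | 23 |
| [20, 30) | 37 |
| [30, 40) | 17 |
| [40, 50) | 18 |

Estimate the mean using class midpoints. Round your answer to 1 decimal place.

Midpoints: 5, 15, 25, 35, 45
Σfm = 14×5 + 23×15 + 37×25 + 17×35 + 18×45 = 2745
n = Σf = 109
Mean = 2745 / 109 = 25.1835

25.2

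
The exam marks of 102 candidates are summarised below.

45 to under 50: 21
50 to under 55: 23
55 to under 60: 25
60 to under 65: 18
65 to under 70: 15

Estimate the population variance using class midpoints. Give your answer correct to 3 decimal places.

Midpoints: 47.5, 52.5, 57.5, 62.5, 67.5
n = 102, Σfm = 5780, mean = 56.6667
Σfm² = 332087.5
Σf(m − x̄)² = Σfm² − (Σfm)²/n = 332087.5 − 5780²/102 = 4554.1667
Population variance = 4554.1667 / 102 = 44.6487

44.649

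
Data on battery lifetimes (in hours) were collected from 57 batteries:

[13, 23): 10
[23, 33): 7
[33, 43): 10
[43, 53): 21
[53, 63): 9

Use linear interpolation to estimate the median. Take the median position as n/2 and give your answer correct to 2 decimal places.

43.71

Cumulative frequencies: 10, 17, 27, 48, 57
n = 57; position = n/2 = 28.5.
This falls in the class [43, 53): L = 43, F = 27, f = 21, h = 10.
Median ≈ 43 + ((28.5 − 27) / 21) × 10 = 43.7143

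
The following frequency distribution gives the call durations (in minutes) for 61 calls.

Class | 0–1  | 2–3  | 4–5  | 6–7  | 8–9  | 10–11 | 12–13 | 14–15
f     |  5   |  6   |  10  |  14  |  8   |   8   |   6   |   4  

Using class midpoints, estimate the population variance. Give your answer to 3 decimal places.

Midpoints: 0.5, 2.5, 4.5, 6.5, 8.5, 10.5, 12.5, 14.5
n = 61, Σfm = 438.5, mean = 7.1885
Σfm² = 4071.25
Σf(m − x̄)² = Σfm² − (Σfm)²/n = 4071.25 − 438.5²/61 = 919.0820
Population variance = 919.0820 / 61 = 15.0669

15.067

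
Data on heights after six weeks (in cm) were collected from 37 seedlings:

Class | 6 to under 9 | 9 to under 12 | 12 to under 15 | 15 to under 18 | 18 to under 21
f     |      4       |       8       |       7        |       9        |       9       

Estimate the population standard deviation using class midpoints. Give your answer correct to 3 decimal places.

Midpoints: 7.5, 10.5, 13.5, 16.5, 19.5
n = 37, Σfm = 532.5, mean = 14.3919
Σfm² = 8255.25
Σf(m − x̄)² = Σfm² − (Σfm)²/n = 8255.25 − 532.5²/37 = 591.5676
Population variance = 591.5676 / 37 = 15.9883
Standard deviation = √15.9883 = 3.9985

3.999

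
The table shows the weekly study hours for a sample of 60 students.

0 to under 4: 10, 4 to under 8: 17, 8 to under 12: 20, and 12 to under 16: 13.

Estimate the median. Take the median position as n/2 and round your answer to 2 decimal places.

Cumulative frequencies: 10, 27, 47, 60
n = 60; position = n/2 = 30.
This falls in the class 8 to under 12: L = 8, F = 27, f = 20, h = 4.
Median ≈ 8 + ((30 − 27) / 20) × 4 = 8.6000

8.60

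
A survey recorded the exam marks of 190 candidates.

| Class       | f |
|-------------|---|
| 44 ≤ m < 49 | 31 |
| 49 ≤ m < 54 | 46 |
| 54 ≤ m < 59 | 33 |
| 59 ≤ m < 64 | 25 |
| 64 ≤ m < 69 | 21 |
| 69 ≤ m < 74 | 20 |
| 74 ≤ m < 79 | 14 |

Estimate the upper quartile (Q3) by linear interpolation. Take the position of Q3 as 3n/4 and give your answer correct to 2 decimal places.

65.79

Cumulative frequencies: 31, 77, 110, 135, 156, 176, 190
n = 190; position = 3n/4 = 142.5.
This falls in the class 64 ≤ m < 69: L = 64, F = 135, f = 21, h = 5.
Upper quartile ≈ 64 + ((142.5 − 135) / 21) × 5 = 65.7857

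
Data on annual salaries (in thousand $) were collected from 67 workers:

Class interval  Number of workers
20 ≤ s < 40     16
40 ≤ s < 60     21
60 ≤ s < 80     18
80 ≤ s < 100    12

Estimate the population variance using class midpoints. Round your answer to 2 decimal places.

429.32

Midpoints: 30, 50, 70, 90
n = 67, Σfm = 3870, mean = 57.7612
Σfm² = 252300
Σf(m − x̄)² = Σfm² − (Σfm)²/n = 252300 − 3870²/67 = 28764.1791
Population variance = 28764.1791 / 67 = 429.3161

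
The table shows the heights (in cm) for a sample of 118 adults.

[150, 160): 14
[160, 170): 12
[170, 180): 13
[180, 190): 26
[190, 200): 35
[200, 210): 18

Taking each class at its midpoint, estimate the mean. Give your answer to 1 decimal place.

Midpoints: 155, 165, 175, 185, 195, 205
Σfm = 14×155 + 12×165 + 13×175 + 26×185 + 35×195 + 18×205 = 21750
n = Σf = 118
Mean = 21750 / 118 = 184.3220

184.3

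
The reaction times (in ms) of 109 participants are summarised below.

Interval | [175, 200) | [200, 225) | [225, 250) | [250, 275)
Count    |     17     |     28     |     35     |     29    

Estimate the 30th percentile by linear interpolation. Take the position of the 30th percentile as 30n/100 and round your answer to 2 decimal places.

Cumulative frequencies: 17, 45, 80, 109
n = 109; position = 30n/100 = 32.7.
This falls in the class [200, 225): L = 200, F = 17, f = 28, h = 25.
30th percentile ≈ 200 + ((32.7 − 17) / 28) × 25 = 214.0179

214.02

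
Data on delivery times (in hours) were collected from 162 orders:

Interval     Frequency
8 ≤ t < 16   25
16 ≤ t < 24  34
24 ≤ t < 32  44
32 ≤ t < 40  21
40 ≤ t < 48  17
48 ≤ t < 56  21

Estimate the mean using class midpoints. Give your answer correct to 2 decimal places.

29.68

Midpoints: 12, 20, 28, 36, 44, 52
Σfm = 25×12 + 34×20 + 44×28 + 21×36 + 17×44 + 21×52 = 4808
n = Σf = 162
Mean = 4808 / 162 = 29.6790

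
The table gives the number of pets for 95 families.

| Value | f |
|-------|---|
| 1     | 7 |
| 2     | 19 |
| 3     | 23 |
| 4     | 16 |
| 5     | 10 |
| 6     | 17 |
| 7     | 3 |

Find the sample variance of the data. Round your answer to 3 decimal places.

2.746

Values: 1, 2, 3, 4, 5, 6, 7
n = 95, Σfx = 351, mean = 3.6947
Σfx² = 1555
Σf(x − x̄)² = Σfx² − (Σfx)²/n = 1555 − 351²/95 = 258.1474
Sample variance = 258.1474 / 94 = 2.7462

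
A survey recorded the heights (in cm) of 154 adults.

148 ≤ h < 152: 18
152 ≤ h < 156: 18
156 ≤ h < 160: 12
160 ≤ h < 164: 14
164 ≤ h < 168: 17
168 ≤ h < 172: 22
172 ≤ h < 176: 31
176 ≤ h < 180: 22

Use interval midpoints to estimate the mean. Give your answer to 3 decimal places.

Midpoints: 150, 154, 158, 162, 166, 170, 174, 178
Σfm = 18×150 + 18×154 + 12×158 + 14×162 + 17×166 + 22×170 + 31×174 + 22×178 = 25508
n = Σf = 154
Mean = 25508 / 154 = 165.6364

165.636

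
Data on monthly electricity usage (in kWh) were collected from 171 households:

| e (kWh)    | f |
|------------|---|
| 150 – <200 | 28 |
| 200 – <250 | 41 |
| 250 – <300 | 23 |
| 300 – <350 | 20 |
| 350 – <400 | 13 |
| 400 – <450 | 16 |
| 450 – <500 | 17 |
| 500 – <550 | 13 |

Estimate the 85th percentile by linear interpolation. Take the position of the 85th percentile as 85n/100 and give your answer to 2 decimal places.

Cumulative frequencies: 28, 69, 92, 112, 125, 141, 158, 171
n = 171; position = 85n/100 = 145.35.
This falls in the class 450 – <500: L = 450, F = 141, f = 17, h = 50.
85th percentile ≈ 450 + ((145.35 − 141) / 17) × 50 = 462.7941

462.79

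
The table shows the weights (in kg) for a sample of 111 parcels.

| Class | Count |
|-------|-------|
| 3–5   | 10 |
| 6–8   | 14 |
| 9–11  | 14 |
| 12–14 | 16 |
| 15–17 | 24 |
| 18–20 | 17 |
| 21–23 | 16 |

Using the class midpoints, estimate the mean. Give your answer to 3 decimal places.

13.919

Midpoints: 4, 7, 10, 13, 16, 19, 22
Σfm = 10×4 + 14×7 + 14×10 + 16×13 + 24×16 + 17×19 + 16×22 = 1545
n = Σf = 111
Mean = 1545 / 111 = 13.9189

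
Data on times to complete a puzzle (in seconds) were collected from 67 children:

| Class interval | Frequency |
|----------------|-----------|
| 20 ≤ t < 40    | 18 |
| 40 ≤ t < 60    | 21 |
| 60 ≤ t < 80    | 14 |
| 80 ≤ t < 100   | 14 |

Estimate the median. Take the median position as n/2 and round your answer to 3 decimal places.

54.762

Cumulative frequencies: 18, 39, 53, 67
n = 67; position = n/2 = 33.5.
This falls in the class 40 ≤ t < 60: L = 40, F = 18, f = 21, h = 20.
Median ≈ 40 + ((33.5 − 18) / 21) × 20 = 54.7619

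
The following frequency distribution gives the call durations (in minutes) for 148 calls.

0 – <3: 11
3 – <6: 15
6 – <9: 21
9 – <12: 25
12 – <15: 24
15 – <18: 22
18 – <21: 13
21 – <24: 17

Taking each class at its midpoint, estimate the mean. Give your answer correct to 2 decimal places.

12.34

Midpoints: 1.5, 4.5, 7.5, 10.5, 13.5, 16.5, 19.5, 22.5
Σfm = 11×1.5 + 15×4.5 + 21×7.5 + 25×10.5 + 24×13.5 + 22×16.5 + 13×19.5 + 17×22.5 = 1827
n = Σf = 148
Mean = 1827 / 148 = 12.3446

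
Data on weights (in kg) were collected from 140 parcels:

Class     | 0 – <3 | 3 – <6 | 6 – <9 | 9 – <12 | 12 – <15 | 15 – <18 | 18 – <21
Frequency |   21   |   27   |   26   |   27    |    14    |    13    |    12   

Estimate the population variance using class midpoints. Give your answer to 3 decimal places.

29.889

Midpoints: 1.5, 4.5, 7.5, 10.5, 13.5, 16.5, 19.5
n = 140, Σfm = 1269, mean = 9.0643
Σfm² = 15687
Σf(m − x̄)² = Σfm² − (Σfm)²/n = 15687 − 1269²/140 = 4184.4214
Population variance = 4184.4214 / 140 = 29.8887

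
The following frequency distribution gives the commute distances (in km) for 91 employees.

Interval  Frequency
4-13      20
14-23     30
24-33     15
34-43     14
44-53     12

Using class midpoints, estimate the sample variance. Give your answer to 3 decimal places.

178.608

Midpoints: 8.5, 18.5, 28.5, 38.5, 48.5
n = 91, Σfm = 2273.5, mean = 24.9835
Σfm² = 72874.75
Σf(m − x̄)² = Σfm² − (Σfm)²/n = 72874.75 − 2273.5²/91 = 16074.7253
Sample variance = 16074.7253 / 90 = 178.6081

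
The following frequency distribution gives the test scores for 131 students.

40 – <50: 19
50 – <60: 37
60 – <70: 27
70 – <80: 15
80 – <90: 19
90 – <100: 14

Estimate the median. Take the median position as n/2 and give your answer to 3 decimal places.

Cumulative frequencies: 19, 56, 83, 98, 117, 131
n = 131; position = n/2 = 65.5.
This falls in the class 60 – <70: L = 60, F = 56, f = 27, h = 10.
Median ≈ 60 + ((65.5 − 56) / 27) × 10 = 63.5185

63.519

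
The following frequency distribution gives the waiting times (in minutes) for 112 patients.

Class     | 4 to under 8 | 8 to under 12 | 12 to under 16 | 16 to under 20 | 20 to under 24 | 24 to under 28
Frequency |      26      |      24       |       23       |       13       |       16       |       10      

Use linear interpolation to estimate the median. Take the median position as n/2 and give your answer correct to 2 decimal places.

13.04

Cumulative frequencies: 26, 50, 73, 86, 102, 112
n = 112; position = n/2 = 56.
This falls in the class 12 to under 16: L = 12, F = 50, f = 23, h = 4.
Median ≈ 12 + ((56 − 50) / 23) × 4 = 13.0435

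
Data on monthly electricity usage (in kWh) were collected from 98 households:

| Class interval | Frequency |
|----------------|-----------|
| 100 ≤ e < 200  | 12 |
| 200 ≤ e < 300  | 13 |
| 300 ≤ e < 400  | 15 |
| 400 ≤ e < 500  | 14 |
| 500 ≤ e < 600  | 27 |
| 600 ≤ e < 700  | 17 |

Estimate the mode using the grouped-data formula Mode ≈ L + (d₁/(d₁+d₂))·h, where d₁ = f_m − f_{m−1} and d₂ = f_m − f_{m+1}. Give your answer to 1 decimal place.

556.5

Modal class: 500 ≤ e < 600 (highest frequency 27).
d₁ = 27 − 14 = 13, d₂ = 27 − 17 = 10
Mode ≈ 500 + (13/(13+10)) × 100 = 500 + 56.5217 = 556.5217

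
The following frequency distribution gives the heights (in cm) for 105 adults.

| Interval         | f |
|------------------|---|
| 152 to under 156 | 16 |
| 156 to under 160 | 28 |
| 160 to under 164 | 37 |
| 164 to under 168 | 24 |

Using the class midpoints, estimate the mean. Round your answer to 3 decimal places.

160.629

Midpoints: 154, 158, 162, 166
Σfm = 16×154 + 28×158 + 37×162 + 24×166 = 16866
n = Σf = 105
Mean = 16866 / 105 = 160.6286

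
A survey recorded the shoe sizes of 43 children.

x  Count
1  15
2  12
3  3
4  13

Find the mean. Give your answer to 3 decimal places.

Values: 1, 2, 3, 4
Σfx = 15×1 + 12×2 + 3×3 + 13×4 = 100
n = Σf = 43
Mean = 100 / 43 = 2.3256

2.326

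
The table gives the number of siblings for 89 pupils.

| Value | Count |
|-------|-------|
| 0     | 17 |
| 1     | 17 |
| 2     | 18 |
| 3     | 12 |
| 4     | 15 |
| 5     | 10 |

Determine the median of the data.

Cumulative frequencies: 17, 34, 52, 64, 79, 89
n = 89, so the median is the value in position (n+1)/2 = 45.
Position 45 falls at value 2.

2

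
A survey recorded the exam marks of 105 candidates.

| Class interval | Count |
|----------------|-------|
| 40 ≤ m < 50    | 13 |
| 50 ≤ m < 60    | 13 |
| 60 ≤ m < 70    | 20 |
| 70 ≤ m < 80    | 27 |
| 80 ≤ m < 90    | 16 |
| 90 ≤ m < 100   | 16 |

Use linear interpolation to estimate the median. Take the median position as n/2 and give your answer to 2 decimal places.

72.41

Cumulative frequencies: 13, 26, 46, 73, 89, 105
n = 105; position = n/2 = 52.5.
This falls in the class 70 ≤ m < 80: L = 70, F = 46, f = 27, h = 10.
Median ≈ 70 + ((52.5 − 46) / 27) × 10 = 72.4074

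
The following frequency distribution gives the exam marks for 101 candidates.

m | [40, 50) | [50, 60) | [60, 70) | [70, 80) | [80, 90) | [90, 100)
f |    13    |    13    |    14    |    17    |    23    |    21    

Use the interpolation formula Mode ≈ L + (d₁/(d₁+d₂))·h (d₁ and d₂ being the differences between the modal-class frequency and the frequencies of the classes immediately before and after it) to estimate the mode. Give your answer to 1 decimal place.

87.5

Modal class: [80, 90) (highest frequency 23).
d₁ = 23 − 17 = 6, d₂ = 23 − 21 = 2
Mode ≈ 80 + (6/(6+2)) × 10 = 80 + 7.5000 = 87.5000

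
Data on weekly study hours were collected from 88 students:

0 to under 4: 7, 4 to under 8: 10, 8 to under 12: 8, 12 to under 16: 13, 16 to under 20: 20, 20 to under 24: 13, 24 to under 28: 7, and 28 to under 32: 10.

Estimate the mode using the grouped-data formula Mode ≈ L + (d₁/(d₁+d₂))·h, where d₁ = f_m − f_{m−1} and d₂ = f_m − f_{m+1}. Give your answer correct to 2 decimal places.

Modal class: 16 to under 20 (highest frequency 20).
d₁ = 20 − 13 = 7, d₂ = 20 − 13 = 7
Mode ≈ 16 + (7/(7+7)) × 4 = 16 + 2.0000 = 18.0000

18.00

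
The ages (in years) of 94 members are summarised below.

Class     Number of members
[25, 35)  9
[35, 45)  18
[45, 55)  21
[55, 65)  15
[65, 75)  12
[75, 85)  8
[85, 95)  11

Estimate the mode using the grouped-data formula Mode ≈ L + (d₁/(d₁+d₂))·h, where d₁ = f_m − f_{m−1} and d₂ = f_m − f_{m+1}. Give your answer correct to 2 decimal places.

Modal class: [45, 55) (highest frequency 21).
d₁ = 21 − 18 = 3, d₂ = 21 − 15 = 6
Mode ≈ 45 + (3/(3+6)) × 10 = 45 + 3.3333 = 48.3333

48.33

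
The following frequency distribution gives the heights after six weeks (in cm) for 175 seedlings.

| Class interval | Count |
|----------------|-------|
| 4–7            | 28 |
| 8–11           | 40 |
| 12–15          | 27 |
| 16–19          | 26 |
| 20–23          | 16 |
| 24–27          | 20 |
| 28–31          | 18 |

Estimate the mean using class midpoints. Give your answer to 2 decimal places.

15.65

Midpoints: 5.5, 9.5, 13.5, 17.5, 21.5, 25.5, 29.5
Σfm = 28×5.5 + 40×9.5 + 27×13.5 + 26×17.5 + 16×21.5 + 20×25.5 + 18×29.5 = 2738.5
n = Σf = 175
Mean = 2738.5 / 175 = 15.6486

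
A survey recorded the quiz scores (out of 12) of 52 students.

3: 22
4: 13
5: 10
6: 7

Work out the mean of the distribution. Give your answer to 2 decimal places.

4.04

Values: 3, 4, 5, 6
Σfx = 22×3 + 13×4 + 10×5 + 7×6 = 210
n = Σf = 52
Mean = 210 / 52 = 4.0385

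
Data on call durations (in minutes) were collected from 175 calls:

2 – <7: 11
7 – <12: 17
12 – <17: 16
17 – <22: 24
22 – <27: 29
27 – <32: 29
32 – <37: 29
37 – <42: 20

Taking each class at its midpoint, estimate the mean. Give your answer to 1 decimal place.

24.4

Midpoints: 4.5, 9.5, 14.5, 19.5, 24.5, 29.5, 34.5, 39.5
Σfm = 11×4.5 + 17×9.5 + 16×14.5 + 24×19.5 + 29×24.5 + 29×29.5 + 29×34.5 + 20×39.5 = 4267.5
n = Σf = 175
Mean = 4267.5 / 175 = 24.3857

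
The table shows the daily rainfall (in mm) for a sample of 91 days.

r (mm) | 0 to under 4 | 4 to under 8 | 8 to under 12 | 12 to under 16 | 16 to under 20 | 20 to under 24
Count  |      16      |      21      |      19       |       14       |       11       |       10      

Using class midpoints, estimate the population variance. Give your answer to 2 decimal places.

40.64

Midpoints: 2, 6, 10, 14, 18, 22
n = 91, Σfm = 962, mean = 10.5714
Σfm² = 13868
Σf(m − x̄)² = Σfm² − (Σfm)²/n = 13868 − 962²/91 = 3698.2857
Population variance = 3698.2857 / 91 = 40.6405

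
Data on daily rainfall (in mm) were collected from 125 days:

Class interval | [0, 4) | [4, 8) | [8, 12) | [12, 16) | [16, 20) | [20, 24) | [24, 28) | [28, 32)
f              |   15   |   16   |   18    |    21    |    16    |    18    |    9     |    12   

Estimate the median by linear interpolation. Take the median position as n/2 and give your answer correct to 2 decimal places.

14.57

Cumulative frequencies: 15, 31, 49, 70, 86, 104, 113, 125
n = 125; position = n/2 = 62.5.
This falls in the class [12, 16): L = 12, F = 49, f = 21, h = 4.
Median ≈ 12 + ((62.5 − 49) / 21) × 4 = 14.5714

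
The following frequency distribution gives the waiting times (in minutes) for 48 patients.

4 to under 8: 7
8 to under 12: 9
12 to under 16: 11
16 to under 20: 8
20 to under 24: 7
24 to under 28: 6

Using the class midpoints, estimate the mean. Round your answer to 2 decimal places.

Midpoints: 6, 10, 14, 18, 22, 26
Σfm = 7×6 + 9×10 + 11×14 + 8×18 + 7×22 + 6×26 = 740
n = Σf = 48
Mean = 740 / 48 = 15.4167

15.42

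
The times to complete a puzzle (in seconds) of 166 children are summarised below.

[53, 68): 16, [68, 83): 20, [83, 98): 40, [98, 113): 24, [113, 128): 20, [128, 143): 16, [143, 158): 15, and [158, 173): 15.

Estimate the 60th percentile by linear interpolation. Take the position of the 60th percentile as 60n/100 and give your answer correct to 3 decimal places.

Cumulative frequencies: 16, 36, 76, 100, 120, 136, 151, 166
n = 166; position = 60n/100 = 99.6.
This falls in the class [98, 113): L = 98, F = 76, f = 24, h = 15.
60th percentile ≈ 98 + ((99.6 − 76) / 24) × 15 = 112.7500

112.750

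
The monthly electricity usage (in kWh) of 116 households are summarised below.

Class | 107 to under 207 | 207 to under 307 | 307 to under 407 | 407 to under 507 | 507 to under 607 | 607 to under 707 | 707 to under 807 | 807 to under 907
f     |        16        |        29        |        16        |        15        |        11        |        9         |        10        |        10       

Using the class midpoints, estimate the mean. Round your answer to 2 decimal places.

Midpoints: 157, 257, 357, 457, 557, 657, 757, 857
Σfm = 16×157 + 29×257 + 16×357 + 15×457 + 11×557 + 9×657 + 10×757 + 10×857 = 50712
n = Σf = 116
Mean = 50712 / 116 = 437.1724

437.17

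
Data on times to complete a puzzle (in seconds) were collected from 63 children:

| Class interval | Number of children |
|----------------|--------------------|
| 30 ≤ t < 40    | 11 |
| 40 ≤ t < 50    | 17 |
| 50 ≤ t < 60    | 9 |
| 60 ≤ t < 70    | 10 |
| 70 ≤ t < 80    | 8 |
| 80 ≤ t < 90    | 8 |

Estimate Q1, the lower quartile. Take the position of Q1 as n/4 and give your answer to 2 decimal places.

Cumulative frequencies: 11, 28, 37, 47, 55, 63
n = 63; position = n/4 = 15.75.
This falls in the class 40 ≤ t < 50: L = 40, F = 11, f = 17, h = 10.
Lower quartile ≈ 40 + ((15.75 − 11) / 17) × 10 = 42.7941

42.79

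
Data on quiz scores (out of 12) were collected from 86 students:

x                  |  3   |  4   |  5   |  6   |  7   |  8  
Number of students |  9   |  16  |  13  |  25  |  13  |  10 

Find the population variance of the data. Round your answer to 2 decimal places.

2.25

Values: 3, 4, 5, 6, 7, 8
n = 86, Σfx = 477, mean = 5.5465
Σfx² = 2839
Σf(x − x̄)² = Σfx² − (Σfx)²/n = 2839 − 477²/86 = 193.3140
Population variance = 193.3140 / 86 = 2.2478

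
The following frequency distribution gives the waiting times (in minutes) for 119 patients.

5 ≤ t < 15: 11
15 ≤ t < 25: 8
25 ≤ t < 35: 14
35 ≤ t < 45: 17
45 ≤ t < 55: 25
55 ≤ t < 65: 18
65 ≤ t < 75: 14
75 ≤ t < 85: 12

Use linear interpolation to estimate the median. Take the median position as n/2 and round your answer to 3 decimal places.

Cumulative frequencies: 11, 19, 33, 50, 75, 93, 107, 119
n = 119; position = n/2 = 59.5.
This falls in the class 45 ≤ t < 55: L = 45, F = 50, f = 25, h = 10.
Median ≈ 45 + ((59.5 − 50) / 25) × 10 = 48.8000

48.800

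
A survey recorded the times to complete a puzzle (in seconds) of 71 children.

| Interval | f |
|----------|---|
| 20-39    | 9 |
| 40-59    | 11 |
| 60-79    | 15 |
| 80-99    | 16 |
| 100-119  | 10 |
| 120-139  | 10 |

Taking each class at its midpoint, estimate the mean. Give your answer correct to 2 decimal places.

Midpoints: 29.5, 49.5, 69.5, 89.5, 109.5, 129.5
Σfm = 9×29.5 + 11×49.5 + 15×69.5 + 16×89.5 + 10×109.5 + 10×129.5 = 5674.5
n = Σf = 71
Mean = 5674.5 / 71 = 79.9225

79.92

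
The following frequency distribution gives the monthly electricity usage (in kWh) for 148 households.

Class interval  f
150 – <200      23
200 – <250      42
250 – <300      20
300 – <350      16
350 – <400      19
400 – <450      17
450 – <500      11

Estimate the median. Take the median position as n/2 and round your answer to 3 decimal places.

272.500

Cumulative frequencies: 23, 65, 85, 101, 120, 137, 148
n = 148; position = n/2 = 74.
This falls in the class 250 – <300: L = 250, F = 65, f = 20, h = 50.
Median ≈ 250 + ((74 − 65) / 20) × 50 = 272.5000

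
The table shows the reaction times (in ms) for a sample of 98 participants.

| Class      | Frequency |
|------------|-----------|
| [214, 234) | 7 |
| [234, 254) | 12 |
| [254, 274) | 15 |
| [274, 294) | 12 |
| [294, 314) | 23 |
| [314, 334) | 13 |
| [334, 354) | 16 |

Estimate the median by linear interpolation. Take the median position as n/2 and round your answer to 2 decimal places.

Cumulative frequencies: 7, 19, 34, 46, 69, 82, 98
n = 98; position = n/2 = 49.
This falls in the class [294, 314): L = 294, F = 46, f = 23, h = 20.
Median ≈ 294 + ((49 − 46) / 23) × 20 = 296.6087

296.61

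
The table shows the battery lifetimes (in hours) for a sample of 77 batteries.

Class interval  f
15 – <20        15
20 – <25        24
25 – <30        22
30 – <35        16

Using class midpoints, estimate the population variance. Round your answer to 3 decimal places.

26.379

Midpoints: 17.5, 22.5, 27.5, 32.5
n = 77, Σfm = 1927.5, mean = 25.0325
Σfm² = 50281.25
Σf(m − x̄)² = Σfm² − (Σfm)²/n = 50281.25 − 1927.5²/77 = 2031.1688
Population variance = 2031.1688 / 77 = 26.3788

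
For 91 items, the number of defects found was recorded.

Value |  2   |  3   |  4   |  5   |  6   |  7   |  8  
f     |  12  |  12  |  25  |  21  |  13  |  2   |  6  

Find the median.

4

Cumulative frequencies: 12, 24, 49, 70, 83, 85, 91
n = 91, so the median is the value in position (n+1)/2 = 46.
Position 46 falls at value 4.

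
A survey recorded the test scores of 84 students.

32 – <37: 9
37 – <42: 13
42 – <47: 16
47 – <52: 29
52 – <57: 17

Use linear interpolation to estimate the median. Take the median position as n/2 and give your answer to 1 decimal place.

47.7

Cumulative frequencies: 9, 22, 38, 67, 84
n = 84; position = n/2 = 42.
This falls in the class 47 – <52: L = 47, F = 38, f = 29, h = 5.
Median ≈ 47 + ((42 − 38) / 29) × 5 = 47.6897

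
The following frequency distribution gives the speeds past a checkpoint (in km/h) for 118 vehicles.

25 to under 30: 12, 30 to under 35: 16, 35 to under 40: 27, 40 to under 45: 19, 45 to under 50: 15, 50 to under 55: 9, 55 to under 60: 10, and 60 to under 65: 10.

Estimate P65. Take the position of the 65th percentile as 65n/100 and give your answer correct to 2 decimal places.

45.90

Cumulative frequencies: 12, 28, 55, 74, 89, 98, 108, 118
n = 118; position = 65n/100 = 76.7.
This falls in the class 45 to under 50: L = 45, F = 74, f = 15, h = 5.
65th percentile ≈ 45 + ((76.7 − 74) / 15) × 5 = 45.9000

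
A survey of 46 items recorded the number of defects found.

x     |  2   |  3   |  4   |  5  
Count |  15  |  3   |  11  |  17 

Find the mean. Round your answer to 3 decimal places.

Values: 2, 3, 4, 5
Σfx = 15×2 + 3×3 + 11×4 + 17×5 = 168
n = Σf = 46
Mean = 168 / 46 = 3.6522

3.652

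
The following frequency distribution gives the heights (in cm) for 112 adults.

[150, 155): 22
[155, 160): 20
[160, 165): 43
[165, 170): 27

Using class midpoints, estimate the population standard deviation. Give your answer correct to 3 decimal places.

Midpoints: 152.5, 157.5, 162.5, 167.5
n = 112, Σfm = 18015, mean = 160.8482
Σfm² = 2900750
Σf(m − x̄)² = Σfm² − (Σfm)²/n = 2900750 − 18015²/112 = 3069.4196
Population variance = 3069.4196 / 112 = 27.4055
Standard deviation = √27.4055 = 5.2350

5.235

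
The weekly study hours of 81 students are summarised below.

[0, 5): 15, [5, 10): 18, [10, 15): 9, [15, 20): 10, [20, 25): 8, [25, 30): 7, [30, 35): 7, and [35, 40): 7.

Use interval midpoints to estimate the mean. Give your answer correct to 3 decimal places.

16.327

Midpoints: 2.5, 7.5, 12.5, 17.5, 22.5, 27.5, 32.5, 37.5
Σfm = 15×2.5 + 18×7.5 + 9×12.5 + 10×17.5 + 8×22.5 + 7×27.5 + 7×32.5 + 7×37.5 = 1322.5
n = Σf = 81
Mean = 1322.5 / 81 = 16.3272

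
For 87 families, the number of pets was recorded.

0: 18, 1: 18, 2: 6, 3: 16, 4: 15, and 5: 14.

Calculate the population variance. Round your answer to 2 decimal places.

Values: 0, 1, 2, 3, 4, 5
n = 87, Σfx = 208, mean = 2.3908
Σfx² = 776
Σf(x − x̄)² = Σfx² − (Σfx)²/n = 776 − 208²/87 = 278.7126
Population variance = 278.7126 / 87 = 3.2036

3.20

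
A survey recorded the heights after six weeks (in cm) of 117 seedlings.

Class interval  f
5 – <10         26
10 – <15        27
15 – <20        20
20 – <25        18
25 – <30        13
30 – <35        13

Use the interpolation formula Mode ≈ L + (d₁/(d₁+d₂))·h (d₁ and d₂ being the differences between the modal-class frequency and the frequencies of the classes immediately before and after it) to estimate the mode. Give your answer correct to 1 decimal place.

10.6

Modal class: 10 – <15 (highest frequency 27).
d₁ = 27 − 26 = 1, d₂ = 27 − 20 = 7
Mode ≈ 10 + (1/(1+7)) × 5 = 10 + 0.6250 = 10.6250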